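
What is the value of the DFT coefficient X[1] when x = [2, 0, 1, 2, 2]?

X[1] = Σ(n=0 to 4) x[n] · ω_5^(1n) where ω_5 = e^(-2πi/5)
= (2)·ω_5^0 + (0)·ω_5^1 + (1)·ω_5^2 + (2)·ω_5^3 + (2)·ω_5^4

X[1] = 0.1910+2.4899i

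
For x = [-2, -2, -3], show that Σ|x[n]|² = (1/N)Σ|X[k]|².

Time domain:
Σ|x[n]|² = |-2|² + |-2|² + |-3|² = 17.0000

Frequency domain:
(1/3)Σ|X[k]|² = (1/3)(|-7|² + |0.5000-0.8660i|² + |0.5000+0.8660i|²) = (1/3)·51.0000 = 17.0000

Both sides agree, confirming Parseval's theorem.

Σ|x[n]|² = (1/N)Σ|X[k]|² = 17.0000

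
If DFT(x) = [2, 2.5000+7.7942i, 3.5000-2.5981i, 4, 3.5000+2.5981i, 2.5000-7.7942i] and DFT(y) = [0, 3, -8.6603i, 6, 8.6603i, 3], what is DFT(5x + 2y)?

By linearity: DFT(5x + 2y) = 5·DFT(x) + 2·DFT(y)
= 5·[2, 2.5000+7.7942i, 3.5000-2.5981i, 4, 3.5000+2.5981i, 2.5000-7.7942i] + 2·[0, 3, -8.6603i, 6, 8.6603i, 3]

Computing element-wise:
Z[0] = 5·(2) + 2·(0) = 10
Z[1] = 5·(2.5000+7.7942i) + 2·(3) = 18.5000+38.9710i
Z[2] = 5·(3.5000-2.5981i) + 2·(-8.6603i) = 17.5000-30.3111i
Z[3] = 5·(4) + 2·(6) = 32
Z[4] = 5·(3.5000+2.5981i) + 2·(8.6603i) = 17.5000+30.3111i
Z[5] = 5·(2.5000-7.7942i) + 2·(3) = 18.5000-38.9710i

DFT(5x + 2y) = 5·X + 2·Y = [10, 18.5000+38.9710i, 17.5000-30.3111i, 32, 17.5000+30.3111i, 18.5000-38.9710i]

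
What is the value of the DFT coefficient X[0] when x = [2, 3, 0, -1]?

X[0] = Σ(n=0 to 3) x[n] · ω_4^0 = Σ x[n]
= (2) + (3) + (0) + (-1)

X[0] = 4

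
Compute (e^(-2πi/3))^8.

Since ω_3^3 = 1, powers reduce modulo 3.
8 mod 3 = 2
So ω_3^8 = ω_3^2 = e^(-2πi·2/3)

ω_3^8 = ω_3^2 = -0.5000+0.8660i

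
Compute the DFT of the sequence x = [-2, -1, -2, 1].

X[k] = Σ(n=0 to 3) x[n] · ω_4^(nk)
where ω_4 = e^(-2πi/4)

Computing each X[k]:
X[0] = -4
X[1] = 2i
X[2] = -4
X[3] = -2i

X = [-4, 2i, -4, -2i]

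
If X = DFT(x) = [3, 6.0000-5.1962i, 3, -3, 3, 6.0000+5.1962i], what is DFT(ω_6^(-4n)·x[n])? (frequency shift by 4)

Modulation property: DFT(ω_6^(-4n)·x[n]) = X[(k-4) mod 6], so circularly shift X by 4 positions.

X[k-4] = [3, -3, 3, 6.0000+5.1962i, 3, 6.0000-5.1962i]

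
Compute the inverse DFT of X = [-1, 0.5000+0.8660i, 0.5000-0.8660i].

x[n] = (1/3) Σ(k=0 to 2) X[k] · e^(2πikn/3)

Computing each x[n]:
x[0] = 0
x[1] = -1
x[2] = 0

x = [0, -1, 0]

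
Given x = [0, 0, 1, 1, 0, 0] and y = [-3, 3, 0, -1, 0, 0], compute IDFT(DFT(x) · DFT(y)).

(x ⊛ y)[n] = Σ(m=0 to 5) x[m] · y[(n-m) mod 6]

Computing each output sample:
(x ⊛ y)[0] = -1
(x ⊛ y)[1] = 0
(x ⊛ y)[2] = -3
(x ⊛ y)[3] = 0
(x ⊛ y)[4] = 3
(x ⊛ y)[5] = -1

x ⊛ y = [-1, 0, -3, 0, 3, -1]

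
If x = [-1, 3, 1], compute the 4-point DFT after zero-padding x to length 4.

Original 3-point DFT: [3, -3.0000-1.7321i, -3.0000+1.7321i]
Zero-padded 4-point DFT provides frequency interpolation.

DFT_4([x, 0, ...]) = [3, -2-3i, -3, -2+3i]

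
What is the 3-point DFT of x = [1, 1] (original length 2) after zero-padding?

Original 2-point DFT: [2, 0]
Zero-padded 3-point DFT provides frequency interpolation.

DFT_3([x, 0, ...]) = [2, 0.5000-0.8660i, 0.5000+0.8660i]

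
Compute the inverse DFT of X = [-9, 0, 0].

x[n] = (1/3) Σ(k=0 to 2) X[k] · e^(2πikn/3)

Computing each x[n]:
x[0] = -3
x[1] = -3
x[2] = -3

x = [-3, -3, -3]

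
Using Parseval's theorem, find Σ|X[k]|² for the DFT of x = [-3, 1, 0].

Parseval: Σ|x[n]|² = (1/N)Σ|X[k]|², so Σ|X[k]|² = N·Σ|x[n]|² = 3·10.0000

Σ|X[k]|² = N·Σ|x[n]|² = 3·10.0000 = 30.0000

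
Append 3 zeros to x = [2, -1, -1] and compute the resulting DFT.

Original 3-point DFT: [0, 3, 3]
Zero-padded 6-point DFT provides frequency interpolation.

DFT_6([x, 0, ...]) = [0, 2.0000+1.7321i, 3, 2, 3, 2.0000-1.7321i]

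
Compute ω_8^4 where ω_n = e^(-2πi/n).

ω_8^4 = e^(-2πi·4/8)
= cos(-2π·4/8) + i·sin(-2π·4/8)
= cos(-8π/8) + i·sin(-8π/8)

ω_8^4 = cos(-8π/8) + i·sin(-8π/8) = -1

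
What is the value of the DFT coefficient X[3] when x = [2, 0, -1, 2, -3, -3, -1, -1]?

X[3] = Σ(n=0 to 7) x[n] · ω_8^(3n) where ω_8 = e^(-2πi/8)
= (2)·ω_8^0 + (0)·ω_8^3 + (-1)·ω_8^6 + (2)·ω_8^9 + (-3)·ω_8^12 + (-3)·ω_8^15 + (-1)·ω_8^18 + (-1)·ω_8^21

X[3] = 5.0000-4.2426i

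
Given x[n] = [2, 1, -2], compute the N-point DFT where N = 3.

X[k] = Σ(n=0 to 2) x[n] · ω_3^(nk)
where ω_3 = e^(-2πi/3)

Computing each X[k]:
X[0] = 1
X[1] = 2.5000-2.5981i
X[2] = 2.5000+2.5981i

X = [1, 2.5000-2.5981i, 2.5000+2.5981i]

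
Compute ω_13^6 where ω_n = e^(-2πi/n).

ω_13^6 = e^(-2πi·6/13)
= cos(-2π·6/13) + i·sin(-2π·6/13)
= cos(-12π/13) + i·sin(-12π/13)

ω_13^6 = cos(-12π/13) + i·sin(-12π/13) = -0.9709-0.2393i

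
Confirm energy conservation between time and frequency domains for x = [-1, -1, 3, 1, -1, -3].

Time domain:
Σ|x[n]|² = |-1|² + |-1|² + |3|² + |1|² + |-1|² + |-3|² = 22.0000

Frequency domain:
(1/6)Σ|X[k]|² = (1/6)(|-2|² + |-5.0000-5.1962i|² + |1.0000+1.7321i|² + |4|² + |1.0000-1.7321i|² + |-5.0000+5.1962i|²) = (1/6)·132.0000 = 22.0000

Both sides agree, confirming Parseval's theorem.

Σ|x[n]|² = (1/N)Σ|X[k]|² = 22.0000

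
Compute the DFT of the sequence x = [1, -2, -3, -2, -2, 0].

X[k] = Σ(n=0 to 5) x[n] · ω_6^(nk)
where ω_6 = e^(-2πi/6)

Computing each X[k]:
X[0] = -8
X[1] = 4.5000+2.5981i
X[2] = 2.5000+0.8660i
X[3] = 0
X[4] = 2.5000-0.8660i
X[5] = 4.5000-2.5981i

X = [-8, 4.5000+2.5981i, 2.5000+0.8660i, 0, 2.5000-0.8660i, 4.5000-2.5981i]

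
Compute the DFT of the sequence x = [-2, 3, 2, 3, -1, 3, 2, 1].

X[k] = Σ(n=0 to 7) x[n] · ω_8^(nk)
where ω_8 = e^(-2πi/8)

Computing each X[k]:
X[0] = 11
X[1] = -2.4142-1.4142i
X[2] = -7-2i
X[3] = 0.4142-1.4142i
X[4] = -9
X[5] = 0.4142+1.4142i
X[6] = -7+2i
X[7] = -2.4142+1.4142i

X = [11, -2.4142-1.4142i, -7-2i, 0.4142-1.4142i, -9, 0.4142+1.4142i, -7+2i, -2.4142+1.4142i]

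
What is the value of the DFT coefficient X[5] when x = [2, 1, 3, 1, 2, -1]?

X[5] = Σ(n=0 to 5) x[n] · ω_6^(5n) where ω_6 = e^(-2πi/6)
= (2)·ω_6^0 + (1)·ω_6^5 + (3)·ω_6^10 + (1)·ω_6^15 + (2)·ω_6^20 + (-1)·ω_6^25

X[5] = -1.5000+2.5981i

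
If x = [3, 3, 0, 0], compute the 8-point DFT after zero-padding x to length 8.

Original 4-point DFT: [6, 3-3i, 0, 3+3i]
Zero-padded 8-point DFT provides frequency interpolation.

DFT_8([x, 0, ...]) = [6, 5.1213-2.1213i, 3-3i, 0.8787-2.1213i, 0, 0.8787+2.1213i, 3+3i, 5.1213+2.1213i]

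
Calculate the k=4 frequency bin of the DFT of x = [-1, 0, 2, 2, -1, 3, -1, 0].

X[4] = Σ(n=0 to 7) x[n] · ω_8^(4n) where ω_8 = e^(-2πi/8)
= (-1)·ω_8^0 + (0)·ω_8^4 + (2)·ω_8^8 + (2)·ω_8^12 + (-1)·ω_8^16 + (3)·ω_8^20 + (-1)·ω_8^24 + (0)·ω_8^28

X[4] = -6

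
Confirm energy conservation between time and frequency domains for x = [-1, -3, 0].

Time domain:
Σ|x[n]|² = |-1|² + |-3|² + |0|² = 10.0000

Frequency domain:
(1/3)Σ|X[k]|² = (1/3)(|-4|² + |0.5000+2.5981i|² + |0.5000-2.5981i|²) = (1/3)·30.0000 = 10.0000

Both sides agree, confirming Parseval's theorem.

Σ|x[n]|² = (1/N)Σ|X[k]|² = 10.0000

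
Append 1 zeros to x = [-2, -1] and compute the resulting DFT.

Original 2-point DFT: [-3, -1]
Zero-padded 3-point DFT provides frequency interpolation.

DFT_3([x, 0, ...]) = [-3, -1.5000+0.8660i, -1.5000-0.8660i]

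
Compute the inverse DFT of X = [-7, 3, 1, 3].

x[n] = (1/4) Σ(k=0 to 3) X[k] · e^(2πikn/4)

Computing each x[n]:
x[0] = 0
x[1] = -2
x[2] = -3
x[3] = -2

x = [0, -2, -3, -2]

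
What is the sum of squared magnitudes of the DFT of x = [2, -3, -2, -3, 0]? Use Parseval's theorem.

Parseval: Σ|x[n]|² = (1/N)Σ|X[k]|², so Σ|X[k]|² = N·Σ|x[n]|² = 5·26.0000

Σ|X[k]|² = N·Σ|x[n]|² = 5·26.0000 = 130.0000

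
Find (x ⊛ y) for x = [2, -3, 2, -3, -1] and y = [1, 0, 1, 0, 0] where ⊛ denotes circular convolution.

(x ⊛ y)[n] = Σ(m=0 to 4) x[m] · y[(n-m) mod 5]

Computing each output sample:
(x ⊛ y)[0] = -1
(x ⊛ y)[1] = -4
(x ⊛ y)[2] = 4
(x ⊛ y)[3] = -6
(x ⊛ y)[4] = 1

x ⊛ y = [-1, -4, 4, -6, 1]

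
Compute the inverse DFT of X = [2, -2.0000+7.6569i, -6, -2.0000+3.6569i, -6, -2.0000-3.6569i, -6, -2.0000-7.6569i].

x[n] = (1/8) Σ(k=0 to 7) X[k] · e^(2πikn/8)

Computing each x[n]:
x[0] = -3
x[1] = -1
x[2] = 0
x[3] = -1
x[4] = -1
x[5] = 3
x[6] = 2
x[7] = 3

x = [-3, -1, 0, -1, -1, 3, 2, 3]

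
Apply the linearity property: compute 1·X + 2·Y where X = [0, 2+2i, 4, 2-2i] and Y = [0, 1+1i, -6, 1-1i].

By linearity: DFT(1x + 2y) = 1·DFT(x) + 2·DFT(y)
= 1·[0, 2+2i, 4, 2-2i] + 2·[0, 1+1i, -6, 1-1i]

Computing element-wise:
Z[0] = 1·(0) + 2·(0) = 0
Z[1] = 1·(2+2i) + 2·(1+1i) = 4+4i
Z[2] = 1·(4) + 2·(-6) = -8
Z[3] = 1·(2-2i) + 2·(1-1i) = 4-4i

DFT(1x + 2y) = 1·X + 2·Y = [0, 4+4i, -8, 4-4i]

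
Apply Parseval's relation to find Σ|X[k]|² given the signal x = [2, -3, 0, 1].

Parseval: Σ|x[n]|² = (1/N)Σ|X[k]|², so Σ|X[k]|² = N·Σ|x[n]|² = 4·14.0000

Σ|X[k]|² = N·Σ|x[n]|² = 4·14.0000 = 56.0000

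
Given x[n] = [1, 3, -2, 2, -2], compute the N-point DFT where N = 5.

X[k] = Σ(n=0 to 4) x[n] · ω_5^(nk)
where ω_5 = e^(-2πi/5)

Computing each X[k]:
X[0] = 2
X[1] = 1.3090-2.4041i
X[2] = 0.1910-6.7432i
X[3] = 0.1910+6.7432i
X[4] = 1.3090+2.4041i

X = [2, 1.3090-2.4041i, 0.1910-6.7432i, 0.1910+6.7432i, 1.3090+2.4041i]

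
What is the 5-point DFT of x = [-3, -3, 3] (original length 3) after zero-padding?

Original 3-point DFT: [-3, -3.0000+5.1962i, -3.0000-5.1962i]
Zero-padded 5-point DFT provides frequency interpolation.

DFT_5([x, 0, ...]) = [-3, -6.3541+1.0898i, 0.3541+4.6165i, 0.3541-4.6165i, -6.3541-1.0898i]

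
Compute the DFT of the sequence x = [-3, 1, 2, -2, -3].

X[k] = Σ(n=0 to 4) x[n] · ω_5^(nk)
where ω_5 = e^(-2πi/5)

Computing each X[k]:
X[0] = -5
X[1] = -3.6180-6.1554i
X[2] = -1.3820+1.4531i
X[3] = -1.3820-1.4531i
X[4] = -3.6180+6.1554i

X = [-5, -3.6180-6.1554i, -1.3820+1.4531i, -1.3820-1.4531i, -3.6180+6.1554i]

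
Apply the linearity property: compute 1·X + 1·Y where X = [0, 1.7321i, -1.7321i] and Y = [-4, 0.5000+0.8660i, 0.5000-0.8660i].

By linearity: DFT(1x + 1y) = 1·DFT(x) + 1·DFT(y)
= 1·[0, 1.7321i, -1.7321i] + 1·[-4, 0.5000+0.8660i, 0.5000-0.8660i]

Computing element-wise:
Z[0] = 1·(0) + 1·(-4) = -4
Z[1] = 1·(1.7321i) + 1·(0.5000+0.8660i) = 0.5000+2.5981i
Z[2] = 1·(-1.7321i) + 1·(0.5000-0.8660i) = 0.5000-2.5981i

DFT(1x + 1y) = 1·X + 1·Y = [-4, 0.5000+2.5981i, 0.5000-2.5981i]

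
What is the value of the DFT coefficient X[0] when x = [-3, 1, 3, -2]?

X[0] = Σ(n=0 to 3) x[n] · ω_4^0 = Σ x[n]
= (-3) + (1) + (3) + (-2)

X[0] = -1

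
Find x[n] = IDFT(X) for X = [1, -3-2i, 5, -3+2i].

x[n] = (1/4) Σ(k=0 to 3) X[k] · e^(2πikn/4)

Computing each x[n]:
x[0] = 0
x[1] = 0
x[2] = 3
x[3] = -2

x = [0, 0, 3, -2]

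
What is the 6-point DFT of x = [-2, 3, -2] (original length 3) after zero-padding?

Original 3-point DFT: [-1, -2.5000-4.3301i, -2.5000+4.3301i]
Zero-padded 6-point DFT provides frequency interpolation.

DFT_6([x, 0, ...]) = [-1, 0.5000-0.8660i, -2.5000-4.3301i, -7, -2.5000+4.3301i, 0.5000+0.8660i]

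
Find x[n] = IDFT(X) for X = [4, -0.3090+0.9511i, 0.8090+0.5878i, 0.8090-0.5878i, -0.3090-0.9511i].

x[n] = (1/5) Σ(k=0 to 4) X[k] · e^(2πikn/5)

Computing each x[n]:
x[0] = 1
x[1] = 0
x[2] = 1
x[3] = 1
x[4] = 1

x = [1, 0, 1, 1, 1]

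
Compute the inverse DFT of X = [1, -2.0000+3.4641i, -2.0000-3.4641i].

x[n] = (1/3) Σ(k=0 to 2) X[k] · e^(2πikn/3)

Computing each x[n]:
x[0] = -1
x[1] = -1
x[2] = 3

x = [-1, -1, 3]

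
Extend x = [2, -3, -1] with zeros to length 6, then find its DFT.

Original 3-point DFT: [-2, 4.0000+1.7321i, 4.0000-1.7321i]
Zero-padded 6-point DFT provides frequency interpolation.

DFT_6([x, 0, ...]) = [-2, 1.0000+3.4641i, 4.0000+1.7321i, 4, 4.0000-1.7321i, 1.0000-3.4641i]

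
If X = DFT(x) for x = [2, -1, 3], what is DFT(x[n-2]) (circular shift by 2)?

Time shift by 2: X_shifted[k] = ω_3^(2k) · X[k]
Shifted x = [-1, 3, 2]

DFT(x[n-2]) = [4, -3.5000-0.8660i, -3.5000+0.8660i]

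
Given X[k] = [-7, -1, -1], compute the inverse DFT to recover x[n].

x[n] = (1/3) Σ(k=0 to 2) X[k] · e^(2πikn/3)

Computing each x[n]:
x[0] = -3
x[1] = -2
x[2] = -2

x = [-3, -2, -2]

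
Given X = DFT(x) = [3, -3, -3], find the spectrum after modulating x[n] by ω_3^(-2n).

Modulation property: DFT(ω_3^(-2n)·x[n]) = X[(k-2) mod 3], so circularly shift X by 2 positions.

X[k-2] = [-3, -3, 3]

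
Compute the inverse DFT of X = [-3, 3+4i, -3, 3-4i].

x[n] = (1/4) Σ(k=0 to 3) X[k] · e^(2πikn/4)

Computing each x[n]:
x[0] = 0
x[1] = -2
x[2] = -3
x[3] = 2

x = [0, -2, -3, 2]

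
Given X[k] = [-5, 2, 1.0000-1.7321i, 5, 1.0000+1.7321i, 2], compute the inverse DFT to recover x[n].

x[n] = (1/6) Σ(k=0 to 5) X[k] · e^(2πikn/6)

Computing each x[n]:
x[0] = 1
x[1] = -1
x[2] = -1
x[3] = -2
x[4] = 0
x[5] = -2

x = [1, -1, -1, -2, 0, -2]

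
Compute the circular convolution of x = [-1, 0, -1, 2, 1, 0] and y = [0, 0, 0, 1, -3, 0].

(x ⊛ y)[n] = Σ(m=0 to 5) x[m] · y[(n-m) mod 6]

Computing each output sample:
(x ⊛ y)[0] = 5
(x ⊛ y)[1] = -5
(x ⊛ y)[2] = -3
(x ⊛ y)[3] = -1
(x ⊛ y)[4] = 3
(x ⊛ y)[5] = -1

x ⊛ y = [5, -5, -3, -1, 3, -1]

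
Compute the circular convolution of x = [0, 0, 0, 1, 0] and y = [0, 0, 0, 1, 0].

(x ⊛ y)[n] = Σ(m=0 to 4) x[m] · y[(n-m) mod 5]

Computing each output sample:
(x ⊛ y)[0] = 0
(x ⊛ y)[1] = 1
(x ⊛ y)[2] = 0
(x ⊛ y)[3] = 0
(x ⊛ y)[4] = 0

x ⊛ y = [0, 1, 0, 0, 0]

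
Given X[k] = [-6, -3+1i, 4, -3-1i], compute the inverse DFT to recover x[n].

x[n] = (1/4) Σ(k=0 to 3) X[k] · e^(2πikn/4)

Computing each x[n]:
x[0] = -2
x[1] = -3
x[2] = 1
x[3] = -2

x = [-2, -3, 1, -2]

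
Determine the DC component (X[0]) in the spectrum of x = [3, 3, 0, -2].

X[0] = Σ(n=0 to 3) x[n] · ω_4^0 = Σ x[n]
= (3) + (3) + (0) + (-2)

X[0] = 4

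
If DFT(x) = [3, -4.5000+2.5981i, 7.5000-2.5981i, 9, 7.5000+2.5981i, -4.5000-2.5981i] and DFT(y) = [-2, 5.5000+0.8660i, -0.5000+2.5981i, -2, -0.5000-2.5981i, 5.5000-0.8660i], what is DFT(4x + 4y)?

By linearity: DFT(4x + 4y) = 4·DFT(x) + 4·DFT(y)
= 4·[3, -4.5000+2.5981i, 7.5000-2.5981i, 9, 7.5000+2.5981i, -4.5000-2.5981i] + 4·[-2, 5.5000+0.8660i, -0.5000+2.5981i, -2, -0.5000-2.5981i, 5.5000-0.8660i]

Computing element-wise:
Z[0] = 4·(3) + 4·(-2) = 4
Z[1] = 4·(-4.5000+2.5981i) + 4·(5.5000+0.8660i) = 4.0000+13.8564i
Z[2] = 4·(7.5000-2.5981i) + 4·(-0.5000+2.5981i) = 28
Z[3] = 4·(9) + 4·(-2) = 28
Z[4] = 4·(7.5000+2.5981i) + 4·(-0.5000-2.5981i) = 28
Z[5] = 4·(-4.5000-2.5981i) + 4·(5.5000-0.8660i) = 4.0000-13.8564i

DFT(4x + 4y) = 4·X + 4·Y = [4, 4.0000+13.8564i, 28, 28, 28, 4.0000-13.8564i]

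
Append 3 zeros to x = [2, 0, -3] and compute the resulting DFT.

Original 3-point DFT: [-1, 3.5000-2.5981i, 3.5000+2.5981i]
Zero-padded 6-point DFT provides frequency interpolation.

DFT_6([x, 0, ...]) = [-1, 3.5000+2.5981i, 3.5000-2.5981i, -1, 3.5000+2.5981i, 3.5000-2.5981i]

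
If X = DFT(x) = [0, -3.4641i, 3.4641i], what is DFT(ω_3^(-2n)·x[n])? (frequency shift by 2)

Modulation property: DFT(ω_3^(-2n)·x[n]) = X[(k-2) mod 3], so circularly shift X by 2 positions.

X[k-2] = [-3.4641i, 3.4641i, 0]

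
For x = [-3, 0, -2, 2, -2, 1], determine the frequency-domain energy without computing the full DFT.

Parseval: Σ|x[n]|² = (1/N)Σ|X[k]|², so Σ|X[k]|² = N·Σ|x[n]|² = 6·22.0000

Σ|X[k]|² = N·Σ|x[n]|² = 6·22.0000 = 132.0000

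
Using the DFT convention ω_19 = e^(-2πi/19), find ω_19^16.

ω_19^16 = e^(-2πi·16/19)
= cos(-2π·16/19) + i·sin(-2π·16/19)
= cos(-32π/19) + i·sin(-32π/19)

ω_19^16 = cos(-32π/19) + i·sin(-32π/19) = 0.5469+0.8372i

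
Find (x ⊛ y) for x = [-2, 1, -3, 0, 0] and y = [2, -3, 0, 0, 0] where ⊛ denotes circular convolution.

(x ⊛ y)[n] = Σ(m=0 to 4) x[m] · y[(n-m) mod 5]

Computing each output sample:
(x ⊛ y)[0] = -4
(x ⊛ y)[1] = 8
(x ⊛ y)[2] = -9
(x ⊛ y)[3] = 9
(x ⊛ y)[4] = 0

x ⊛ y = [-4, 8, -9, 9, 0]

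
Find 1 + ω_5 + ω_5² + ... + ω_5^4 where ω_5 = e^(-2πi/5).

Sum of all nth roots of unity equals 0 for n > 1 (geometric series with r ≠ 1).

0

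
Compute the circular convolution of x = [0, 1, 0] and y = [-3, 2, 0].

(x ⊛ y)[n] = Σ(m=0 to 2) x[m] · y[(n-m) mod 3]

Computing each output sample:
(x ⊛ y)[0] = 0
(x ⊛ y)[1] = -3
(x ⊛ y)[2] = 2

x ⊛ y = [0, -3, 2]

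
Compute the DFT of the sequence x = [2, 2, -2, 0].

X[k] = Σ(n=0 to 3) x[n] · ω_4^(nk)
where ω_4 = e^(-2πi/4)

Computing each X[k]:
X[0] = 2
X[1] = 4-2i
X[2] = -2
X[3] = 4+2i

X = [2, 4-2i, -2, 4+2i]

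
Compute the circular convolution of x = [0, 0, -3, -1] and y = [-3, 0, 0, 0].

(x ⊛ y)[n] = Σ(m=0 to 3) x[m] · y[(n-m) mod 4]

Computing each output sample:
(x ⊛ y)[0] = 0
(x ⊛ y)[1] = 0
(x ⊛ y)[2] = 9
(x ⊛ y)[3] = 3

x ⊛ y = [0, 0, 9, 3]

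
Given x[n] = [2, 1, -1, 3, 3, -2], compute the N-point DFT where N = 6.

X[k] = Σ(n=0 to 5) x[n] · ω_6^(nk)
where ω_6 = e^(-2πi/6)

Computing each X[k]:
X[0] = 6
X[1] = -2.5000+0.8660i
X[2] = 4.5000-6.0622i
X[3] = 2
X[4] = 4.5000+6.0622i
X[5] = -2.5000-0.8660i

X = [6, -2.5000+0.8660i, 4.5000-6.0622i, 2, 4.5000+6.0622i, -2.5000-0.8660i]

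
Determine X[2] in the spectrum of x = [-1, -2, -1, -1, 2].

X[2] = Σ(n=0 to 4) x[n] · ω_5^(2n) where ω_5 = e^(-2πi/5)
= (-1)·ω_5^0 + (-2)·ω_5^2 + (-1)·ω_5^4 + (-1)·ω_5^6 + (2)·ω_5^8

X[2] = -1.6180+2.3511i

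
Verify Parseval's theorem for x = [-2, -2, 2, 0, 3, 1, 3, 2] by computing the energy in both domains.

Time domain:
Σ|x[n]|² = |-2|² + |-2|² + |2|² + |0|² + |3|² + |1|² + |3|² + |2|² = 35.0000

Frequency domain:
(1/8)Σ|X[k]|² = (1/8)(|7|² + |-5.7071+4.5355i|² + |-4+3i|² + |-4.2929+2.5355i|² + |5|² + |-4.2929-2.5355i|² + |-4-3i|² + |-5.7071-4.5355i|²) = (1/8)·280.0000 = 35.0000

Both sides agree, confirming Parseval's theorem.

Σ|x[n]|² = (1/N)Σ|X[k]|² = 35.0000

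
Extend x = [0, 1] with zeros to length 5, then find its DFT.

Original 2-point DFT: [1, -1]
Zero-padded 5-point DFT provides frequency interpolation.

DFT_5([x, 0, ...]) = [1, 0.3090-0.9511i, -0.8090-0.5878i, -0.8090+0.5878i, 0.3090+0.9511i]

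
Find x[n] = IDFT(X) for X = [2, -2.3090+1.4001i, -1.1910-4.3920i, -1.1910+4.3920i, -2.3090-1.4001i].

x[n] = (1/5) Σ(k=0 to 4) X[k] · e^(2πikn/5)

Computing each x[n]:
x[0] = -1
x[1] = 1
x[2] = -1
x[3] = 3
x[4] = 0

x = [-1, 1, -1, 3, 0]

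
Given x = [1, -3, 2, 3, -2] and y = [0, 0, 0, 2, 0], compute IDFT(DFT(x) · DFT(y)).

(x ⊛ y)[n] = Σ(m=0 to 4) x[m] · y[(n-m) mod 5]

Computing each output sample:
(x ⊛ y)[0] = 4
(x ⊛ y)[1] = 6
(x ⊛ y)[2] = -4
(x ⊛ y)[3] = 2
(x ⊛ y)[4] = -6

x ⊛ y = [4, 6, -4, 2, -6]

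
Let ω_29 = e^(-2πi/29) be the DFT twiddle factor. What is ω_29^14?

ω_29^14 = e^(-2πi·14/29)
= cos(-2π·14/29) + i·sin(-2π·14/29)
= cos(-28π/29) + i·sin(-28π/29)

ω_29^14 = cos(-28π/29) + i·sin(-28π/29) = -0.9941-0.1081i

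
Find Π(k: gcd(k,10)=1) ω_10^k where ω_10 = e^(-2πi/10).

The primitive 10th roots of unity are ω_10^k for k coprime to 10: k ∈ {1, 3, 7, 9}
Their product equals the constant term of the cyclotomic polynomial Φ_10(x) up to sign.
For n ≥ 3, the product of all primitive nth roots of unity is 1. (For n=1 it is 1; for n=2 it is -1.)

1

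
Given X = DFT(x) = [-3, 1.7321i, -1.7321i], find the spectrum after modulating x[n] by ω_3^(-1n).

Modulation property: DFT(ω_3^(-1n)·x[n]) = X[(k-1) mod 3], so circularly shift X by 1 positions.

X[k-1] = [-1.7321i, -3, 1.7321i]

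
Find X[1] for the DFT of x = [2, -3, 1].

X[1] = Σ(n=0 to 2) x[n] · ω_3^(1n) where ω_3 = e^(-2πi/3)
= (2)·ω_3^0 + (-3)·ω_3^1 + (1)·ω_3^2

X[1] = 3.0000+3.4641i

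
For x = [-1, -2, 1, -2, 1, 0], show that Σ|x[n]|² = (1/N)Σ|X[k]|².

Time domain:
Σ|x[n]|² = |-1|² + |-2|² + |1|² + |-2|² + |1|² + |0|² = 11.0000

Frequency domain:
(1/6)Σ|X[k]|² = (1/6)(|-3|² + |-1.0000+1.7321i|² + |-3.0000+1.7321i|² + |5|² + |-3.0000-1.7321i|² + |-1.0000-1.7321i|²) = (1/6)·66.0000 = 11.0000

Both sides agree, confirming Parseval's theorem.

Σ|x[n]|² = (1/N)Σ|X[k]|² = 11.0000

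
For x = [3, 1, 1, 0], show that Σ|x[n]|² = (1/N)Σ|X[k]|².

Time domain:
Σ|x[n]|² = |3|² + |1|² + |1|² + |0|² = 11.0000

Frequency domain:
(1/4)Σ|X[k]|² = (1/4)(|5|² + |2-1i|² + |3|² + |2+1i|²) = (1/4)·44.0000 = 11.0000

Both sides agree, confirming Parseval's theorem.

Σ|x[n]|² = (1/N)Σ|X[k]|² = 11.0000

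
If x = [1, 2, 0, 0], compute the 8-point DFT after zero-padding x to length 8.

Original 4-point DFT: [3, 1-2i, -1, 1+2i]
Zero-padded 8-point DFT provides frequency interpolation.

DFT_8([x, 0, ...]) = [3, 2.4142-1.4142i, 1-2i, -0.4142-1.4142i, -1, -0.4142+1.4142i, 1+2i, 2.4142+1.4142i]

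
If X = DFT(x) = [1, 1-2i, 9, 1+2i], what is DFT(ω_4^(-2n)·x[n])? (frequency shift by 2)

Modulation property: DFT(ω_4^(-2n)·x[n]) = X[(k-2) mod 4], so circularly shift X by 2 positions.

X[k-2] = [9, 1+2i, 1, 1-2i]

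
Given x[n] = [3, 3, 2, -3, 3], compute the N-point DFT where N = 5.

X[k] = Σ(n=0 to 4) x[n] · ω_5^(nk)
where ω_5 = e^(-2πi/5)

Computing each X[k]:
X[0] = 8
X[1] = 5.6631-2.9389i
X[2] = -2.1631+4.7553i
X[3] = -2.1631-4.7553i
X[4] = 5.6631+2.9389i

X = [8, 5.6631-2.9389i, -2.1631+4.7553i, -2.1631-4.7553i, 5.6631+2.9389i]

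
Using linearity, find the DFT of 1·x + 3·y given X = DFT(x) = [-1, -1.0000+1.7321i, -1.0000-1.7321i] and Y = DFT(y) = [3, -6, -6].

By linearity: DFT(1x + 3y) = 1·DFT(x) + 3·DFT(y)
= 1·[-1, -1.0000+1.7321i, -1.0000-1.7321i] + 3·[3, -6, -6]

Computing element-wise:
Z[0] = 1·(-1) + 3·(3) = 8
Z[1] = 1·(-1.0000+1.7321i) + 3·(-6) = -19.0000+1.7321i
Z[2] = 1·(-1.0000-1.7321i) + 3·(-6) = -19.0000-1.7321i

DFT(1x + 3y) = 1·X + 3·Y = [8, -19.0000+1.7321i, -19.0000-1.7321i]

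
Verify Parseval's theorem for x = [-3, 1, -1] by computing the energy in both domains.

Time domain:
Σ|x[n]|² = |-3|² + |1|² + |-1|² = 11.0000

Frequency domain:
(1/3)Σ|X[k]|² = (1/3)(|-3|² + |-3.0000-1.7321i|² + |-3.0000+1.7321i|²) = (1/3)·33.0000 = 11.0000

Both sides agree, confirming Parseval's theorem.

Σ|x[n]|² = (1/N)Σ|X[k]|² = 11.0000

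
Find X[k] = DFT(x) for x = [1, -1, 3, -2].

X[k] = Σ(n=0 to 3) x[n] · ω_4^(nk)
where ω_4 = e^(-2πi/4)

Computing each X[k]:
X[0] = 1
X[1] = -2-1i
X[2] = 7
X[3] = -2+1i

X = [1, -2-1i, 7, -2+1i]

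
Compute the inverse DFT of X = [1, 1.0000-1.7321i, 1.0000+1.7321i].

x[n] = (1/3) Σ(k=0 to 2) X[k] · e^(2πikn/3)

Computing each x[n]:
x[0] = 1
x[1] = 1
x[2] = -1

x = [1, 1, -1]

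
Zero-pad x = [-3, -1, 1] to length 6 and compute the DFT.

Original 3-point DFT: [-3, -3.0000+1.7321i, -3.0000-1.7321i]
Zero-padded 6-point DFT provides frequency interpolation.

DFT_6([x, 0, ...]) = [-3, -4, -3.0000+1.7321i, -1, -3.0000-1.7321i, -4]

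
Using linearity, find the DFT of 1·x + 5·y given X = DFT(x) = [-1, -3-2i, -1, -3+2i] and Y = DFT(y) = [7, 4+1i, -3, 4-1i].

By linearity: DFT(1x + 5y) = 1·DFT(x) + 5·DFT(y)
= 1·[-1, -3-2i, -1, -3+2i] + 5·[7, 4+1i, -3, 4-1i]

Computing element-wise:
Z[0] = 1·(-1) + 5·(7) = 34
Z[1] = 1·(-3-2i) + 5·(4+1i) = 17+3i
Z[2] = 1·(-1) + 5·(-3) = -16
Z[3] = 1·(-3+2i) + 5·(4-1i) = 17-3i

DFT(1x + 5y) = 1·X + 5·Y = [34, 17+3i, -16, 17-3i]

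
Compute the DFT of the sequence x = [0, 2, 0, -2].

X[k] = Σ(n=0 to 3) x[n] · ω_4^(nk)
where ω_4 = e^(-2πi/4)

Computing each X[k]:
X[0] = 0
X[1] = -4i
X[2] = 0
X[3] = 4i

X = [0, -4i, 0, 4i]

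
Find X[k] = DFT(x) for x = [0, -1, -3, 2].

X[k] = Σ(n=0 to 3) x[n] · ω_4^(nk)
where ω_4 = e^(-2πi/4)

Computing each X[k]:
X[0] = -2
X[1] = 3+3i
X[2] = -4
X[3] = 3-3i

X = [-2, 3+3i, -4, 3-3i]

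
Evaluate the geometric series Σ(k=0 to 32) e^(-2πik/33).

Sum of all nth roots of unity equals 0 for n > 1 (geometric series with r ≠ 1).

0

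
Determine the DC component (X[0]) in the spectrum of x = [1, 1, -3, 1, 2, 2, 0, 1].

X[0] = Σ(n=0 to 7) x[n] · ω_8^0 = Σ x[n]
= (1) + (1) + (-3) + (1) + (2) + (2) + (0) + (1)

X[0] = 5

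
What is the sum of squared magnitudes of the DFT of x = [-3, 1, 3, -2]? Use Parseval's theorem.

Parseval: Σ|x[n]|² = (1/N)Σ|X[k]|², so Σ|X[k]|² = N·Σ|x[n]|² = 4·23.0000

Σ|X[k]|² = N·Σ|x[n]|² = 4·23.0000 = 92.0000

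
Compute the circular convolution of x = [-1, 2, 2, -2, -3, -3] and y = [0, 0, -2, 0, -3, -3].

(x ⊛ y)[n] = Σ(m=0 to 5) x[m] · y[(n-m) mod 6]

Computing each output sample:
(x ⊛ y)[0] = -6
(x ⊛ y)[1] = 6
(x ⊛ y)[2] = 17
(x ⊛ y)[3] = 14
(x ⊛ y)[4] = 8
(x ⊛ y)[5] = 1

x ⊛ y = [-6, 6, 17, 14, 8, 1]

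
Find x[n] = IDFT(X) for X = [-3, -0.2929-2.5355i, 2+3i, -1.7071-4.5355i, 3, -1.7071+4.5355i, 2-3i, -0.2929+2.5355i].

x[n] = (1/8) Σ(k=0 to 7) X[k] · e^(2πikn/8)

Computing each x[n]:
x[0] = 0
x[1] = 0
x[2] = -1
x[3] = 1
x[4] = 1
x[5] = -3
x[6] = 0
x[7] = -1

x = [0, 0, -1, 1, 1, -3, 0, -1]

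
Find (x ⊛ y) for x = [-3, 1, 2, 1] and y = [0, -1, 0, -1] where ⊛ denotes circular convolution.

(x ⊛ y)[n] = Σ(m=0 to 3) x[m] · y[(n-m) mod 4]

Computing each output sample:
(x ⊛ y)[0] = -2
(x ⊛ y)[1] = 1
(x ⊛ y)[2] = -2
(x ⊛ y)[3] = 1

x ⊛ y = [-2, 1, -2, 1]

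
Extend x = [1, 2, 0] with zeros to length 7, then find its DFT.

Original 3-point DFT: [3, -1.7321i, 1.7321i]
Zero-padded 7-point DFT provides frequency interpolation.

DFT_7([x, 0, ...]) = [3, 2.2470-1.5637i, 0.5550-1.9499i, -0.8019-0.8678i, -0.8019+0.8678i, 0.5550+1.9499i, 2.2470+1.5637i]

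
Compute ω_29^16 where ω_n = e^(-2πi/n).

ω_29^16 = e^(-2πi·16/29)
= cos(-2π·16/29) + i·sin(-2π·16/29)
= cos(-32π/29) + i·sin(-32π/29)

ω_29^16 = cos(-32π/29) + i·sin(-32π/29) = -0.9477+0.3193i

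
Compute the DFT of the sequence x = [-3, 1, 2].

X[k] = Σ(n=0 to 2) x[n] · ω_3^(nk)
where ω_3 = e^(-2πi/3)

Computing each X[k]:
X[0] = 0
X[1] = -4.5000+0.8660i
X[2] = -4.5000-0.8660i

X = [0, -4.5000+0.8660i, -4.5000-0.8660i]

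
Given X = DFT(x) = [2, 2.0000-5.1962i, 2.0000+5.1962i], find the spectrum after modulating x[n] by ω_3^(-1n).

Modulation property: DFT(ω_3^(-1n)·x[n]) = X[(k-1) mod 3], so circularly shift X by 1 positions.

X[k-1] = [2.0000+5.1962i, 2, 2.0000-5.1962i]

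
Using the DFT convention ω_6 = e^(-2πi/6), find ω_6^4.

ω_6^4 = e^(-2πi·4/6)
= cos(-2π·4/6) + i·sin(-2π·4/6)
= cos(-8π/6) + i·sin(-8π/6)

ω_6^4 = cos(-8π/6) + i·sin(-8π/6) = -0.5000+0.8660i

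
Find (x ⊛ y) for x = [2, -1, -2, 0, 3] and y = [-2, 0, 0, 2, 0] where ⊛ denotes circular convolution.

(x ⊛ y)[n] = Σ(m=0 to 4) x[m] · y[(n-m) mod 5]

Computing each output sample:
(x ⊛ y)[0] = -8
(x ⊛ y)[1] = 2
(x ⊛ y)[2] = 10
(x ⊛ y)[3] = 4
(x ⊛ y)[4] = -8

x ⊛ y = [-8, 2, 10, 4, -8]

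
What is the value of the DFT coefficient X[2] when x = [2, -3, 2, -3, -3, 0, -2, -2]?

X[2] = Σ(n=0 to 7) x[n] · ω_8^(2n) where ω_8 = e^(-2πi/8)
= (2)·ω_8^0 + (-3)·ω_8^2 + (2)·ω_8^4 + (-3)·ω_8^6 + (-3)·ω_8^8 + (0)·ω_8^10 + (-2)·ω_8^12 + (-2)·ω_8^14

X[2] = -1-2i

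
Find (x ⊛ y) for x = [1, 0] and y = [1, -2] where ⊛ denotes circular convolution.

(x ⊛ y)[n] = Σ(m=0 to 1) x[m] · y[(n-m) mod 2]

Computing each output sample:
(x ⊛ y)[0] = 1
(x ⊛ y)[1] = -2

x ⊛ y = [1, -2]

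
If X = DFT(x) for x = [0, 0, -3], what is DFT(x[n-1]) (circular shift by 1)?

Time shift by 1: X_shifted[k] = ω_3^(1k) · X[k]
Shifted x = [-3, 0, 0]

DFT(x[n-1]) = [-3, -3, -3]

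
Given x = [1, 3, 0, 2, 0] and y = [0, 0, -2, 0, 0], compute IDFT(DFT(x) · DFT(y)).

(x ⊛ y)[n] = Σ(m=0 to 4) x[m] · y[(n-m) mod 5]

Computing each output sample:
(x ⊛ y)[0] = -4
(x ⊛ y)[1] = 0
(x ⊛ y)[2] = -2
(x ⊛ y)[3] = -6
(x ⊛ y)[4] = 0

x ⊛ y = [-4, 0, -2, -6, 0]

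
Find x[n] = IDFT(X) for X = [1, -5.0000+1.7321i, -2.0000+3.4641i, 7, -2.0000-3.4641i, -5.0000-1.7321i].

x[n] = (1/6) Σ(k=0 to 5) X[k] · e^(2πikn/6)

Computing each x[n]:
x[0] = -1
x[1] = -3
x[2] = 3
x[3] = 0
x[4] = 2
x[5] = 0

x = [-1, -3, 3, 0, 2, 0]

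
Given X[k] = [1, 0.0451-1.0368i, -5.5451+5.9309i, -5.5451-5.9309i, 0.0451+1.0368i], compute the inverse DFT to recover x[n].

x[n] = (1/5) Σ(k=0 to 4) X[k] · e^(2πikn/5)

Computing each x[n]:
x[0] = -2
x[1] = 1
x[2] = 2
x[3] = -3
x[4] = 3

x = [-2, 1, 2, -3, 3]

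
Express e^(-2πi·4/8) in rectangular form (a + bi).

ω_8^4 = e^(-2πi·4/8)
= cos(-2π·4/8) + i·sin(-2π·4/8)
= cos(-8π/8) + i·sin(-8π/8)

ω_8^4 = cos(-8π/8) + i·sin(-8π/8) = -1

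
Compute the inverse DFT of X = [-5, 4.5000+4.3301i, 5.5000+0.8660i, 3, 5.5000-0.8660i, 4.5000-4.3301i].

x[n] = (1/6) Σ(k=0 to 5) X[k] · e^(2πikn/6)

Computing each x[n]:
x[0] = 3
x[1] = -3
x[2] = -3
x[3] = -1
x[4] = -1
x[5] = 0

x = [3, -3, -3, -1, -1, 0]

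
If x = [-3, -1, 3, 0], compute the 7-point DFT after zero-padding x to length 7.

Original 4-point DFT: [-1, -6+1i, 1, -6-1i]
Zero-padded 7-point DFT provides frequency interpolation.

DFT_7([x, 0, ...]) = [-1, -4.2911-2.1430i, -5.4804+2.2766i, -0.2286+2.7794i, -0.2286-2.7794i, -5.4804-2.2766i, -4.2911+2.1430i]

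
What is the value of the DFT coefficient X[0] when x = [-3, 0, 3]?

X[0] = Σ(n=0 to 2) x[n] · ω_3^0 = Σ x[n]
= (-3) + (0) + (3)

X[0] = 0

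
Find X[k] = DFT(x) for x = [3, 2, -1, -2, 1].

X[k] = Σ(n=0 to 4) x[n] · ω_5^(nk)
where ω_5 = e^(-2πi/5)

Computing each X[k]:
X[0] = 3
X[1] = 6.3541-1.5388i
X[2] = -0.3541+0.3633i
X[3] = -0.3541-0.3633i
X[4] = 6.3541+1.5388i

X = [3, 6.3541-1.5388i, -0.3541+0.3633i, -0.3541-0.3633i, 6.3541+1.5388i]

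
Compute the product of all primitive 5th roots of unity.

The primitive 5th roots of unity are ω_5^k for k coprime to 5: k ∈ {1, 2, 3, 4}
Their product equals the constant term of the cyclotomic polynomial Φ_5(x) up to sign.
For n ≥ 3, the product of all primitive nth roots of unity is 1. (For n=1 it is 1; for n=2 it is -1.)

1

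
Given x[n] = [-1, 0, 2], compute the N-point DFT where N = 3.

X[k] = Σ(n=0 to 2) x[n] · ω_3^(nk)
where ω_3 = e^(-2πi/3)

Computing each X[k]:
X[0] = 1
X[1] = -2.0000+1.7321i
X[2] = -2.0000-1.7321i

X = [1, -2.0000+1.7321i, -2.0000-1.7321i]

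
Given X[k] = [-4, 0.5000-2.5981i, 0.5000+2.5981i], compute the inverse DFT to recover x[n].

x[n] = (1/3) Σ(k=0 to 2) X[k] · e^(2πikn/3)

Computing each x[n]:
x[0] = -1
x[1] = 0
x[2] = -3

x = [-1, 0, -3]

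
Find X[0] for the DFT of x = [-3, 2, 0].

X[0] = Σ(n=0 to 2) x[n] · ω_3^0 = Σ x[n]
= (-3) + (2) + (0)

X[0] = -1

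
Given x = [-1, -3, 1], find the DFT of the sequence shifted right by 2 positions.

Time shift by 2: X_shifted[k] = ω_3^(2k) · X[k]
Shifted x = [-3, 1, -1]

DFT(x[n-2]) = [-3, -3.0000-1.7321i, -3.0000+1.7321i]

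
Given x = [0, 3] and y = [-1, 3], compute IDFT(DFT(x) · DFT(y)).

(x ⊛ y)[n] = Σ(m=0 to 1) x[m] · y[(n-m) mod 2]

Computing each output sample:
(x ⊛ y)[0] = 9
(x ⊛ y)[1] = -3

x ⊛ y = [9, -3]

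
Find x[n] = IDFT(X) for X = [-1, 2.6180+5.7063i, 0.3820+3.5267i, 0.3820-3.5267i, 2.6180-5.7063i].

x[n] = (1/5) Σ(k=0 to 4) X[k] · e^(2πikn/5)

Computing each x[n]:
x[0] = 1
x[1] = -3
x[2] = -1
x[3] = -1
x[4] = 3

x = [1, -3, -1, -1, 3]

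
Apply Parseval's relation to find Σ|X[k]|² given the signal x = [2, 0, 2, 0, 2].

Parseval: Σ|x[n]|² = (1/N)Σ|X[k]|², so Σ|X[k]|² = N·Σ|x[n]|² = 5·12.0000

Σ|X[k]|² = N·Σ|x[n]|² = 5·12.0000 = 60.0000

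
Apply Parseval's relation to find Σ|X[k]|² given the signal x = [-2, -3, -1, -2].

Parseval: Σ|x[n]|² = (1/N)Σ|X[k]|², so Σ|X[k]|² = N·Σ|x[n]|² = 4·18.0000

Σ|X[k]|² = N·Σ|x[n]|² = 4·18.0000 = 72.0000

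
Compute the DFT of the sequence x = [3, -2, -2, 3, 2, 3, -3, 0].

X[k] = Σ(n=0 to 7) x[n] · ω_8^(nk)
where ω_8 = e^(-2πi/8)

Computing each X[k]:
X[0] = 4
X[1] = -4.6569+0.4142i
X[2] = 10+2i
X[3] = 6.6569+2.4142i
X[4] = -4
X[5] = 6.6569-2.4142i
X[6] = 10-2i
X[7] = -4.6569-0.4142i

X = [4, -4.6569+0.4142i, 10+2i, 6.6569+2.4142i, -4, 6.6569-2.4142i, 10-2i, -4.6569-0.4142i]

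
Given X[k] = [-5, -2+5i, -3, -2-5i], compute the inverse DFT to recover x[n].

x[n] = (1/4) Σ(k=0 to 3) X[k] · e^(2πikn/4)

Computing each x[n]:
x[0] = -3
x[1] = -3
x[2] = -1
x[3] = 2

x = [-3, -3, -1, 2]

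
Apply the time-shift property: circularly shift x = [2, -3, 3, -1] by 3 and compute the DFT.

Time shift by 3: X_shifted[k] = ω_4^(3k) · X[k]
Shifted x = [-3, 3, -1, 2]

DFT(x[n-3]) = [1, -2-1i, -9, -2+1i]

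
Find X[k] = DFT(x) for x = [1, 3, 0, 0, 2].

X[k] = Σ(n=0 to 4) x[n] · ω_5^(nk)
where ω_5 = e^(-2πi/5)

Computing each X[k]:
X[0] = 6
X[1] = 2.5451-0.9511i
X[2] = -3.0451-0.5878i
X[3] = -3.0451+0.5878i
X[4] = 2.5451+0.9511i

X = [6, 2.5451-0.9511i, -3.0451-0.5878i, -3.0451+0.5878i, 2.5451+0.9511i]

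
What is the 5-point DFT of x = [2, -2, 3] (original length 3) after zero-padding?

Original 3-point DFT: [3, 1.5000+4.3301i, 1.5000-4.3301i]
Zero-padded 5-point DFT provides frequency interpolation.

DFT_5([x, 0, ...]) = [3, -1.0451+0.1388i, 4.5451+4.0287i, 4.5451-4.0287i, -1.0451-0.1388i]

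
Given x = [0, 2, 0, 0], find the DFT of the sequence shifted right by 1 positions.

Time shift by 1: X_shifted[k] = ω_4^(1k) · X[k]
Shifted x = [0, 0, 2, 0]

DFT(x[n-1]) = [2, -2, 2, -2]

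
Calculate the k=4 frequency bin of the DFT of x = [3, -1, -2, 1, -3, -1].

X[4] = Σ(n=0 to 5) x[n] · ω_6^(4n) where ω_6 = e^(-2πi/6)
= (3)·ω_6^0 + (-1)·ω_6^4 + (-2)·ω_6^8 + (1)·ω_6^12 + (-3)·ω_6^16 + (-1)·ω_6^20

X[4] = 7.5000-0.8660i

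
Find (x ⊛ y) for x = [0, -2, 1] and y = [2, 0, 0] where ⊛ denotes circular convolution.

(x ⊛ y)[n] = Σ(m=0 to 2) x[m] · y[(n-m) mod 3]

Computing each output sample:
(x ⊛ y)[0] = 0
(x ⊛ y)[1] = -4
(x ⊛ y)[2] = 2

x ⊛ y = [0, -4, 2]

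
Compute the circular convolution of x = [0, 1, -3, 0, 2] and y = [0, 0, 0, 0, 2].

(x ⊛ y)[n] = Σ(m=0 to 4) x[m] · y[(n-m) mod 5]

Computing each output sample:
(x ⊛ y)[0] = 2
(x ⊛ y)[1] = -6
(x ⊛ y)[2] = 0
(x ⊛ y)[3] = 4
(x ⊛ y)[4] = 0

x ⊛ y = [2, -6, 0, 4, 0]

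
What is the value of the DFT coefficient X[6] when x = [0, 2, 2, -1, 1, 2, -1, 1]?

X[6] = Σ(n=0 to 7) x[n] · ω_8^(6n) where ω_8 = e^(-2πi/8)
= (0)·ω_8^0 + (2)·ω_8^6 + (2)·ω_8^12 + (-1)·ω_8^18 + (1)·ω_8^24 + (2)·ω_8^30 + (-1)·ω_8^36 + (1)·ω_8^42

X[6] = 4i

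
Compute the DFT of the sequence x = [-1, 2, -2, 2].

X[k] = Σ(n=0 to 3) x[n] · ω_4^(nk)
where ω_4 = e^(-2πi/4)

Computing each X[k]:
X[0] = 1
X[1] = 1
X[2] = -7
X[3] = 1

X = [1, 1, -7, 1]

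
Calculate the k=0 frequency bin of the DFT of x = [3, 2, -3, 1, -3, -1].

X[0] = Σ(n=0 to 5) x[n] · ω_6^0 = Σ x[n]
= (3) + (2) + (-3) + (1) + (-3) + (-1)

X[0] = -1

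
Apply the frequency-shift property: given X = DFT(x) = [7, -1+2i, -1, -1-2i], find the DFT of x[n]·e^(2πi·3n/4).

Modulation property: DFT(ω_4^(-3n)·x[n]) = X[(k-3) mod 4], so circularly shift X by 3 positions.

X[k-3] = [-1+2i, -1, -1-2i, 7]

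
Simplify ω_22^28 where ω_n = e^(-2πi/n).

Since ω_22^22 = 1, powers reduce modulo 22.
28 mod 22 = 6
So ω_22^28 = ω_22^6 = e^(-2πi·6/22)

ω_22^28 = ω_22^6 = -0.1423-0.9898i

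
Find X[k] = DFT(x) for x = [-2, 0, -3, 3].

X[k] = Σ(n=0 to 3) x[n] · ω_4^(nk)
where ω_4 = e^(-2πi/4)

Computing each X[k]:
X[0] = -2
X[1] = 1+3i
X[2] = -8
X[3] = 1-3i

X = [-2, 1+3i, -8, 1-3i]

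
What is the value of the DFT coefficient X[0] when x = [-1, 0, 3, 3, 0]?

X[0] = Σ(n=0 to 4) x[n] · ω_5^0 = Σ x[n]
= (-1) + (0) + (3) + (3) + (0)

X[0] = 5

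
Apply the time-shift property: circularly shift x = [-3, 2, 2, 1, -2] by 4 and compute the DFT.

Time shift by 4: X_shifted[k] = ω_5^(4k) · X[k]
Shifted x = [2, 2, 1, -2, -3]

DFT(x[n-4]) = [0, 2.5000-6.5186i, 2.5000-0.0858i, 2.5000+0.0858i, 2.5000+6.5186i]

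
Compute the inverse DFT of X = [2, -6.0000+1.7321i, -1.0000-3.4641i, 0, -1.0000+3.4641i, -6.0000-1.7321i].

x[n] = (1/6) Σ(k=0 to 5) X[k] · e^(2πikn/6)

Computing each x[n]:
x[0] = -2
x[1] = 0
x[2] = 0
x[3] = 2
x[4] = 3
x[5] = -1

x = [-2, 0, 0, 2, 3, -1]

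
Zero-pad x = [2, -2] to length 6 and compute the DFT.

Original 2-point DFT: [0, 4]
Zero-padded 6-point DFT provides frequency interpolation.

DFT_6([x, 0, ...]) = [0, 1.0000+1.7321i, 3.0000+1.7321i, 4, 3.0000-1.7321i, 1.0000-1.7321i]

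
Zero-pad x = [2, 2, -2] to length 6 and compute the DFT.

Original 3-point DFT: [2, 2.0000-3.4641i, 2.0000+3.4641i]
Zero-padded 6-point DFT provides frequency interpolation.

DFT_6([x, 0, ...]) = [2, 4, 2.0000-3.4641i, -2, 2.0000+3.4641i, 4]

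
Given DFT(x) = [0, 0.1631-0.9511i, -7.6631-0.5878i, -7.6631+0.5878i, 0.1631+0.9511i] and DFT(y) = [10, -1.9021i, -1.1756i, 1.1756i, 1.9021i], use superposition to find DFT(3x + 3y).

By linearity: DFT(3x + 3y) = 3·DFT(x) + 3·DFT(y)
= 3·[0, 0.1631-0.9511i, -7.6631-0.5878i, -7.6631+0.5878i, 0.1631+0.9511i] + 3·[10, -1.9021i, -1.1756i, 1.1756i, 1.9021i]

Computing element-wise:
Z[0] = 3·(0) + 3·(10) = 30
Z[1] = 3·(0.1631-0.9511i) + 3·(-1.9021i) = 0.4893-8.5596i
Z[2] = 3·(-7.6631-0.5878i) + 3·(-1.1756i) = -22.9893-5.2902i
Z[3] = 3·(-7.6631+0.5878i) + 3·(1.1756i) = -22.9893+5.2902i
Z[4] = 3·(0.1631+0.9511i) + 3·(1.9021i) = 0.4893+8.5596i

DFT(3x + 3y) = 3·X + 3·Y = [30, 0.4893-8.5596i, -22.9893-5.2902i, -22.9893+5.2902i, 0.4893+8.5596i]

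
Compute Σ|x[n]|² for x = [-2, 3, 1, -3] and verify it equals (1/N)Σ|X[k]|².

Time domain:
Σ|x[n]|² = |-2|² + |3|² + |1|² + |-3|² = 23.0000

Frequency domain:
(1/4)Σ|X[k]|² = (1/4)(|-1|² + |-3-6i|² + |-1|² + |-3+6i|²) = (1/4)·92.0000 = 23.0000

Both sides agree, confirming Parseval's theorem.

Σ|x[n]|² = (1/N)Σ|X[k]|² = 23.0000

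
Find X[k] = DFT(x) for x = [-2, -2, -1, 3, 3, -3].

X[k] = Σ(n=0 to 5) x[n] · ω_6^(nk)
where ω_6 = e^(-2πi/6)

Computing each X[k]:
X[0] = -2
X[1] = -8.5000+2.5981i
X[2] = 2.5000-4.3301i
X[3] = 2
X[4] = 2.5000+4.3301i
X[5] = -8.5000-2.5981i

X = [-2, -8.5000+2.5981i, 2.5000-4.3301i, 2, 2.5000+4.3301i, -8.5000-2.5981i]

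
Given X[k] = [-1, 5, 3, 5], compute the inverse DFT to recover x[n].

x[n] = (1/4) Σ(k=0 to 3) X[k] · e^(2πikn/4)

Computing each x[n]:
x[0] = 3
x[1] = -1
x[2] = -2
x[3] = -1

x = [3, -1, -2, -1]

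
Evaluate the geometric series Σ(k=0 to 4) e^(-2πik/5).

Sum of all nth roots of unity equals 0 for n > 1 (geometric series with r ≠ 1).

0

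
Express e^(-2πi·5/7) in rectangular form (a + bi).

ω_7^5 = e^(-2πi·5/7)
= cos(-2π·5/7) + i·sin(-2π·5/7)
= cos(-10π/7) + i·sin(-10π/7)

ω_7^5 = cos(-10π/7) + i·sin(-10π/7) = -0.2225+0.9749i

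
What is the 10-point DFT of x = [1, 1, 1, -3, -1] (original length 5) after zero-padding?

Original 5-point DFT: [-1, 2.6180-4.2533i, 0.3820+2.6287i, 0.3820-2.6287i, 2.6180+4.2533i]
Zero-padded 10-point DFT provides frequency interpolation.

DFT_10([x, 0, ...]) = [-1, 3.8541+1.9021i, 2.6180-4.2533i, -2.8541-1.1756i, 0.3820+2.6287i, 3, 0.3820-2.6287i, -2.8541+1.1756i, 2.6180+4.2533i, 3.8541-1.9021i]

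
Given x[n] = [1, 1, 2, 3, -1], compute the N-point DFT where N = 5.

X[k] = Σ(n=0 to 4) x[n] · ω_5^(nk)
where ω_5 = e^(-2πi/5)

Computing each X[k]:
X[0] = 6
X[1] = -3.0451-1.3143i
X[2] = 2.5451-2.1266i
X[3] = 2.5451+2.1266i
X[4] = -3.0451+1.3143i

X = [6, -3.0451-1.3143i, 2.5451-2.1266i, 2.5451+2.1266i, -3.0451+1.3143i]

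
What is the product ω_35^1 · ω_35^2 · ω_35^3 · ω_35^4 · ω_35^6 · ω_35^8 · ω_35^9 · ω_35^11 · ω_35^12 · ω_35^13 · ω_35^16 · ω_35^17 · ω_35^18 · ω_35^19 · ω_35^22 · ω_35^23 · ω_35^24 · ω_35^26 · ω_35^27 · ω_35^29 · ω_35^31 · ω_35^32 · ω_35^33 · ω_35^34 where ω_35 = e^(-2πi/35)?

The primitive 35th roots of unity are ω_35^k for k coprime to 35: k ∈ {1, 2, 3, 4, 6, 8, 9, 11, 12, 13, 16, 17, 18, 19, 22, 23, 24, 26, 27, 29, 31, 32, 33, 34}
Their product equals the constant term of the cyclotomic polynomial Φ_35(x) up to sign.
For n ≥ 3, the product of all primitive nth roots of unity is 1. (For n=1 it is 1; for n=2 it is -1.)

1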